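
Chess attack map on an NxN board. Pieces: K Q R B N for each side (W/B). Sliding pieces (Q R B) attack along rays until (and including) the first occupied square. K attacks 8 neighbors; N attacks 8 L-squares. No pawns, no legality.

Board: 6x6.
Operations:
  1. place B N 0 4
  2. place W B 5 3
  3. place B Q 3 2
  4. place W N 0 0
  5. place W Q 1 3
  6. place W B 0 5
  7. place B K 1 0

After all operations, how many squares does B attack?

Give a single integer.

Op 1: place BN@(0,4)
Op 2: place WB@(5,3)
Op 3: place BQ@(3,2)
Op 4: place WN@(0,0)
Op 5: place WQ@(1,3)
Op 6: place WB@(0,5)
Op 7: place BK@(1,0)
Per-piece attacks for B:
  BN@(0,4): attacks (2,5) (1,2) (2,3)
  BK@(1,0): attacks (1,1) (2,0) (0,0) (2,1) (0,1)
  BQ@(3,2): attacks (3,3) (3,4) (3,5) (3,1) (3,0) (4,2) (5,2) (2,2) (1,2) (0,2) (4,3) (5,4) (4,1) (5,0) (2,3) (1,4) (0,5) (2,1) (1,0) [ray(-1,1) blocked at (0,5); ray(-1,-1) blocked at (1,0)]
Union (24 distinct): (0,0) (0,1) (0,2) (0,5) (1,0) (1,1) (1,2) (1,4) (2,0) (2,1) (2,2) (2,3) (2,5) (3,0) (3,1) (3,3) (3,4) (3,5) (4,1) (4,2) (4,3) (5,0) (5,2) (5,4)

Answer: 24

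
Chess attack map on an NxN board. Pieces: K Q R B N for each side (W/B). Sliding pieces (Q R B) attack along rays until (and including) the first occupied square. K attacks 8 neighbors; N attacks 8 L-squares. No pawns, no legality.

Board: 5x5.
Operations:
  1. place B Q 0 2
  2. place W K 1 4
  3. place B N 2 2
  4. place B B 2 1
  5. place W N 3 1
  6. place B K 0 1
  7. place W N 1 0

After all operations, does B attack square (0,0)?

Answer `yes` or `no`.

Answer: yes

Derivation:
Op 1: place BQ@(0,2)
Op 2: place WK@(1,4)
Op 3: place BN@(2,2)
Op 4: place BB@(2,1)
Op 5: place WN@(3,1)
Op 6: place BK@(0,1)
Op 7: place WN@(1,0)
Per-piece attacks for B:
  BK@(0,1): attacks (0,2) (0,0) (1,1) (1,2) (1,0)
  BQ@(0,2): attacks (0,3) (0,4) (0,1) (1,2) (2,2) (1,3) (2,4) (1,1) (2,0) [ray(0,-1) blocked at (0,1); ray(1,0) blocked at (2,2)]
  BB@(2,1): attacks (3,2) (4,3) (3,0) (1,2) (0,3) (1,0) [ray(-1,-1) blocked at (1,0)]
  BN@(2,2): attacks (3,4) (4,3) (1,4) (0,3) (3,0) (4,1) (1,0) (0,1)
B attacks (0,0): yes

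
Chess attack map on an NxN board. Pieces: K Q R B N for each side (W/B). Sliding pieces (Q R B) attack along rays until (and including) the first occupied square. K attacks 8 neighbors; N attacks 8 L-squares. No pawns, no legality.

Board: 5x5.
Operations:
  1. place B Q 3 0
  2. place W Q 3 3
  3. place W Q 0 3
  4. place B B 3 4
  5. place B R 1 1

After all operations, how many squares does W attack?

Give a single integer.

Answer: 21

Derivation:
Op 1: place BQ@(3,0)
Op 2: place WQ@(3,3)
Op 3: place WQ@(0,3)
Op 4: place BB@(3,4)
Op 5: place BR@(1,1)
Per-piece attacks for W:
  WQ@(0,3): attacks (0,4) (0,2) (0,1) (0,0) (1,3) (2,3) (3,3) (1,4) (1,2) (2,1) (3,0) [ray(1,0) blocked at (3,3); ray(1,-1) blocked at (3,0)]
  WQ@(3,3): attacks (3,4) (3,2) (3,1) (3,0) (4,3) (2,3) (1,3) (0,3) (4,4) (4,2) (2,4) (2,2) (1,1) [ray(0,1) blocked at (3,4); ray(0,-1) blocked at (3,0); ray(-1,0) blocked at (0,3); ray(-1,-1) blocked at (1,1)]
Union (21 distinct): (0,0) (0,1) (0,2) (0,3) (0,4) (1,1) (1,2) (1,3) (1,4) (2,1) (2,2) (2,3) (2,4) (3,0) (3,1) (3,2) (3,3) (3,4) (4,2) (4,3) (4,4)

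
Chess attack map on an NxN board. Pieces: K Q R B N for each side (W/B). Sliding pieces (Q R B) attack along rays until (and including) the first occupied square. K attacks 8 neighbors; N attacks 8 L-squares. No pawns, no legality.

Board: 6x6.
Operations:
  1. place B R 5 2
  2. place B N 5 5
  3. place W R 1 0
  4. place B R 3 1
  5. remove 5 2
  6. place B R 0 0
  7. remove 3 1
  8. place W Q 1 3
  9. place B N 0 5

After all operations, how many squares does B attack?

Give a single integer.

Op 1: place BR@(5,2)
Op 2: place BN@(5,5)
Op 3: place WR@(1,0)
Op 4: place BR@(3,1)
Op 5: remove (5,2)
Op 6: place BR@(0,0)
Op 7: remove (3,1)
Op 8: place WQ@(1,3)
Op 9: place BN@(0,5)
Per-piece attacks for B:
  BR@(0,0): attacks (0,1) (0,2) (0,3) (0,4) (0,5) (1,0) [ray(0,1) blocked at (0,5); ray(1,0) blocked at (1,0)]
  BN@(0,5): attacks (1,3) (2,4)
  BN@(5,5): attacks (4,3) (3,4)
Union (10 distinct): (0,1) (0,2) (0,3) (0,4) (0,5) (1,0) (1,3) (2,4) (3,4) (4,3)

Answer: 10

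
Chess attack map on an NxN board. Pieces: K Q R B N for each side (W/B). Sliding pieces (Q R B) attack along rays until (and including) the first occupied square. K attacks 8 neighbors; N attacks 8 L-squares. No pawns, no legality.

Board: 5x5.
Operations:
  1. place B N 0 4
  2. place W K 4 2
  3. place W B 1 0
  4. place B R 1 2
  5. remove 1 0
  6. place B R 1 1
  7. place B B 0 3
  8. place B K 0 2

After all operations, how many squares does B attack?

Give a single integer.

Answer: 15

Derivation:
Op 1: place BN@(0,4)
Op 2: place WK@(4,2)
Op 3: place WB@(1,0)
Op 4: place BR@(1,2)
Op 5: remove (1,0)
Op 6: place BR@(1,1)
Op 7: place BB@(0,3)
Op 8: place BK@(0,2)
Per-piece attacks for B:
  BK@(0,2): attacks (0,3) (0,1) (1,2) (1,3) (1,1)
  BB@(0,3): attacks (1,4) (1,2) [ray(1,-1) blocked at (1,2)]
  BN@(0,4): attacks (1,2) (2,3)
  BR@(1,1): attacks (1,2) (1,0) (2,1) (3,1) (4,1) (0,1) [ray(0,1) blocked at (1,2)]
  BR@(1,2): attacks (1,3) (1,4) (1,1) (2,2) (3,2) (4,2) (0,2) [ray(0,-1) blocked at (1,1); ray(1,0) blocked at (4,2); ray(-1,0) blocked at (0,2)]
Union (15 distinct): (0,1) (0,2) (0,3) (1,0) (1,1) (1,2) (1,3) (1,4) (2,1) (2,2) (2,3) (3,1) (3,2) (4,1) (4,2)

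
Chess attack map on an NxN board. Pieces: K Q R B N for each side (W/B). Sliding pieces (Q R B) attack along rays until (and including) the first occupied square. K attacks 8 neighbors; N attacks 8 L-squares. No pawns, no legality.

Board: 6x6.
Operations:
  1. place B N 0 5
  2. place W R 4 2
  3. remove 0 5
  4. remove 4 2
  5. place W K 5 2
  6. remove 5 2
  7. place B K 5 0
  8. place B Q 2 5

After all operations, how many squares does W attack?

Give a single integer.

Answer: 0

Derivation:
Op 1: place BN@(0,5)
Op 2: place WR@(4,2)
Op 3: remove (0,5)
Op 4: remove (4,2)
Op 5: place WK@(5,2)
Op 6: remove (5,2)
Op 7: place BK@(5,0)
Op 8: place BQ@(2,5)
Per-piece attacks for W:
Union (0 distinct): (none)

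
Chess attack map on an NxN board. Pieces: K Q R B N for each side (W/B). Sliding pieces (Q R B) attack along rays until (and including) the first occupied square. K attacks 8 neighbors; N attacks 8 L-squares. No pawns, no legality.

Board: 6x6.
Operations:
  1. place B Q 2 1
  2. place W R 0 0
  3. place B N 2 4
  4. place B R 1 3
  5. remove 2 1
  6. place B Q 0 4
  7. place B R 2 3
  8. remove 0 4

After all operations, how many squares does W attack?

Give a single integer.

Op 1: place BQ@(2,1)
Op 2: place WR@(0,0)
Op 3: place BN@(2,4)
Op 4: place BR@(1,3)
Op 5: remove (2,1)
Op 6: place BQ@(0,4)
Op 7: place BR@(2,3)
Op 8: remove (0,4)
Per-piece attacks for W:
  WR@(0,0): attacks (0,1) (0,2) (0,3) (0,4) (0,5) (1,0) (2,0) (3,0) (4,0) (5,0)
Union (10 distinct): (0,1) (0,2) (0,3) (0,4) (0,5) (1,0) (2,0) (3,0) (4,0) (5,0)

Answer: 10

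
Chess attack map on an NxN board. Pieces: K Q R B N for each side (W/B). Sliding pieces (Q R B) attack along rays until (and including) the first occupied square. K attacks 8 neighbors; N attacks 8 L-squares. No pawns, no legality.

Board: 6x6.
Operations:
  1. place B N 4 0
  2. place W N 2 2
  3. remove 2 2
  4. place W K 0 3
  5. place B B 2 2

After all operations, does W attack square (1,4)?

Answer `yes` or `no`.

Answer: yes

Derivation:
Op 1: place BN@(4,0)
Op 2: place WN@(2,2)
Op 3: remove (2,2)
Op 4: place WK@(0,3)
Op 5: place BB@(2,2)
Per-piece attacks for W:
  WK@(0,3): attacks (0,4) (0,2) (1,3) (1,4) (1,2)
W attacks (1,4): yes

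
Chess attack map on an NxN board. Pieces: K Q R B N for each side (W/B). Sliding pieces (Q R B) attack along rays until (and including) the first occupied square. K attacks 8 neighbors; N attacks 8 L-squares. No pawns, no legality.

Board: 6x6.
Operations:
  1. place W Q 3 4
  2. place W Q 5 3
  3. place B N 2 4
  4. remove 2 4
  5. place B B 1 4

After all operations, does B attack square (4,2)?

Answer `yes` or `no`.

Answer: no

Derivation:
Op 1: place WQ@(3,4)
Op 2: place WQ@(5,3)
Op 3: place BN@(2,4)
Op 4: remove (2,4)
Op 5: place BB@(1,4)
Per-piece attacks for B:
  BB@(1,4): attacks (2,5) (2,3) (3,2) (4,1) (5,0) (0,5) (0,3)
B attacks (4,2): no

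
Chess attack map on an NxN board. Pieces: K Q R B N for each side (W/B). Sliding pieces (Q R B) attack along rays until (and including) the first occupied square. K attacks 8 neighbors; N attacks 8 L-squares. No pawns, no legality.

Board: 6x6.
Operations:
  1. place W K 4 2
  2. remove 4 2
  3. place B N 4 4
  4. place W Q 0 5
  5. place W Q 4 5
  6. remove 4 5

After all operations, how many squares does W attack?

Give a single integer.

Op 1: place WK@(4,2)
Op 2: remove (4,2)
Op 3: place BN@(4,4)
Op 4: place WQ@(0,5)
Op 5: place WQ@(4,5)
Op 6: remove (4,5)
Per-piece attacks for W:
  WQ@(0,5): attacks (0,4) (0,3) (0,2) (0,1) (0,0) (1,5) (2,5) (3,5) (4,5) (5,5) (1,4) (2,3) (3,2) (4,1) (5,0)
Union (15 distinct): (0,0) (0,1) (0,2) (0,3) (0,4) (1,4) (1,5) (2,3) (2,5) (3,2) (3,5) (4,1) (4,5) (5,0) (5,5)

Answer: 15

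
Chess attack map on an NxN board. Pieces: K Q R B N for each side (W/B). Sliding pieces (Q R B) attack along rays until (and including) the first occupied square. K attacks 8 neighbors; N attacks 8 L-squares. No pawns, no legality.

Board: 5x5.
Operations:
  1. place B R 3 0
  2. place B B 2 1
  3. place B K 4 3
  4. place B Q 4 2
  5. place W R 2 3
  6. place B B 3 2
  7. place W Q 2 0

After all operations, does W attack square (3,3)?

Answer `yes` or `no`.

Answer: yes

Derivation:
Op 1: place BR@(3,0)
Op 2: place BB@(2,1)
Op 3: place BK@(4,3)
Op 4: place BQ@(4,2)
Op 5: place WR@(2,3)
Op 6: place BB@(3,2)
Op 7: place WQ@(2,0)
Per-piece attacks for W:
  WQ@(2,0): attacks (2,1) (3,0) (1,0) (0,0) (3,1) (4,2) (1,1) (0,2) [ray(0,1) blocked at (2,1); ray(1,0) blocked at (3,0); ray(1,1) blocked at (4,2)]
  WR@(2,3): attacks (2,4) (2,2) (2,1) (3,3) (4,3) (1,3) (0,3) [ray(0,-1) blocked at (2,1); ray(1,0) blocked at (4,3)]
W attacks (3,3): yes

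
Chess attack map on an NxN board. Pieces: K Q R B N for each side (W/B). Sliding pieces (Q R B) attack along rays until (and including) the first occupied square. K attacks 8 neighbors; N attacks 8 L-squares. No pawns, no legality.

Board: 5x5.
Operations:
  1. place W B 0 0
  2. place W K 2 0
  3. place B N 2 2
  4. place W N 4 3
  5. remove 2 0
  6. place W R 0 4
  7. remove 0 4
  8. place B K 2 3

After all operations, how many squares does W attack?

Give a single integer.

Answer: 4

Derivation:
Op 1: place WB@(0,0)
Op 2: place WK@(2,0)
Op 3: place BN@(2,2)
Op 4: place WN@(4,3)
Op 5: remove (2,0)
Op 6: place WR@(0,4)
Op 7: remove (0,4)
Op 8: place BK@(2,3)
Per-piece attacks for W:
  WB@(0,0): attacks (1,1) (2,2) [ray(1,1) blocked at (2,2)]
  WN@(4,3): attacks (2,4) (3,1) (2,2)
Union (4 distinct): (1,1) (2,2) (2,4) (3,1)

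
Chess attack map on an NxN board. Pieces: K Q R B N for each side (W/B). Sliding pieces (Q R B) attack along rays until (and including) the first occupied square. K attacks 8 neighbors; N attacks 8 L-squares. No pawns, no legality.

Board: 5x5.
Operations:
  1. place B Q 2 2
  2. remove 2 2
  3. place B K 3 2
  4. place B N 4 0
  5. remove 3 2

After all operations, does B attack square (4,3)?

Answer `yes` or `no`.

Answer: no

Derivation:
Op 1: place BQ@(2,2)
Op 2: remove (2,2)
Op 3: place BK@(3,2)
Op 4: place BN@(4,0)
Op 5: remove (3,2)
Per-piece attacks for B:
  BN@(4,0): attacks (3,2) (2,1)
B attacks (4,3): no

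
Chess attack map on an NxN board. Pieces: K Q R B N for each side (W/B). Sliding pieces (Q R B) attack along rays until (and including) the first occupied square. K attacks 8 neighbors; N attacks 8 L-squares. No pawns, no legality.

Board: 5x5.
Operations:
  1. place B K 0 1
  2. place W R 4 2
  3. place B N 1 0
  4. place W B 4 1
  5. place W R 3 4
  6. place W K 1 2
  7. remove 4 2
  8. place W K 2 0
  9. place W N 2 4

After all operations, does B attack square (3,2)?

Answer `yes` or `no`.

Answer: no

Derivation:
Op 1: place BK@(0,1)
Op 2: place WR@(4,2)
Op 3: place BN@(1,0)
Op 4: place WB@(4,1)
Op 5: place WR@(3,4)
Op 6: place WK@(1,2)
Op 7: remove (4,2)
Op 8: place WK@(2,0)
Op 9: place WN@(2,4)
Per-piece attacks for B:
  BK@(0,1): attacks (0,2) (0,0) (1,1) (1,2) (1,0)
  BN@(1,0): attacks (2,2) (3,1) (0,2)
B attacks (3,2): no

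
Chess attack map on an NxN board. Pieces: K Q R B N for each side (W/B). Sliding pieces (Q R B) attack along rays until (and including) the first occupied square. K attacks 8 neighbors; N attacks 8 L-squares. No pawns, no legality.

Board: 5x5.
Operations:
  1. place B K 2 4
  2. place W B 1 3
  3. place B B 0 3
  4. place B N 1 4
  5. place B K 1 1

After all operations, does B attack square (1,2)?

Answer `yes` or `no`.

Op 1: place BK@(2,4)
Op 2: place WB@(1,3)
Op 3: place BB@(0,3)
Op 4: place BN@(1,4)
Op 5: place BK@(1,1)
Per-piece attacks for B:
  BB@(0,3): attacks (1,4) (1,2) (2,1) (3,0) [ray(1,1) blocked at (1,4)]
  BK@(1,1): attacks (1,2) (1,0) (2,1) (0,1) (2,2) (2,0) (0,2) (0,0)
  BN@(1,4): attacks (2,2) (3,3) (0,2)
  BK@(2,4): attacks (2,3) (3,4) (1,4) (3,3) (1,3)
B attacks (1,2): yes

Answer: yes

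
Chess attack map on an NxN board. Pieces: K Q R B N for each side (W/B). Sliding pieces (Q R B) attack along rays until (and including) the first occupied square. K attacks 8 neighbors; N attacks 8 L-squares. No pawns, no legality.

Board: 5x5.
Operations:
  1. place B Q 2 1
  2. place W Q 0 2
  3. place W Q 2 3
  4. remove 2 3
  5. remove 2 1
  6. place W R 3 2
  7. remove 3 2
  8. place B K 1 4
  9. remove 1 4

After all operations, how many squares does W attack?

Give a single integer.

Op 1: place BQ@(2,1)
Op 2: place WQ@(0,2)
Op 3: place WQ@(2,3)
Op 4: remove (2,3)
Op 5: remove (2,1)
Op 6: place WR@(3,2)
Op 7: remove (3,2)
Op 8: place BK@(1,4)
Op 9: remove (1,4)
Per-piece attacks for W:
  WQ@(0,2): attacks (0,3) (0,4) (0,1) (0,0) (1,2) (2,2) (3,2) (4,2) (1,3) (2,4) (1,1) (2,0)
Union (12 distinct): (0,0) (0,1) (0,3) (0,4) (1,1) (1,2) (1,3) (2,0) (2,2) (2,4) (3,2) (4,2)

Answer: 12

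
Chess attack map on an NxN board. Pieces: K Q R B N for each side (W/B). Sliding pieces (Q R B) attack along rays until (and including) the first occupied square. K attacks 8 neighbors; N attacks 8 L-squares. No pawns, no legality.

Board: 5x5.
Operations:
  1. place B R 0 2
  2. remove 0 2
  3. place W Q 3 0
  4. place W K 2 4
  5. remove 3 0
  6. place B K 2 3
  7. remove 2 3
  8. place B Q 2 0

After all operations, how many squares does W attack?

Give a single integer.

Op 1: place BR@(0,2)
Op 2: remove (0,2)
Op 3: place WQ@(3,0)
Op 4: place WK@(2,4)
Op 5: remove (3,0)
Op 6: place BK@(2,3)
Op 7: remove (2,3)
Op 8: place BQ@(2,0)
Per-piece attacks for W:
  WK@(2,4): attacks (2,3) (3,4) (1,4) (3,3) (1,3)
Union (5 distinct): (1,3) (1,4) (2,3) (3,3) (3,4)

Answer: 5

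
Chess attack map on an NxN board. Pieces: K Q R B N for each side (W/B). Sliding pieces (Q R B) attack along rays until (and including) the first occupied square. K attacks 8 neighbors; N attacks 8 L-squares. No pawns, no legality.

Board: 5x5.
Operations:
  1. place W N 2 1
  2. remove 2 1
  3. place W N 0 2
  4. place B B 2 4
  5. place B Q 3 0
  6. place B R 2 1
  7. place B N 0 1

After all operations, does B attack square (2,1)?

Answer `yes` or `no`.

Answer: yes

Derivation:
Op 1: place WN@(2,1)
Op 2: remove (2,1)
Op 3: place WN@(0,2)
Op 4: place BB@(2,4)
Op 5: place BQ@(3,0)
Op 6: place BR@(2,1)
Op 7: place BN@(0,1)
Per-piece attacks for B:
  BN@(0,1): attacks (1,3) (2,2) (2,0)
  BR@(2,1): attacks (2,2) (2,3) (2,4) (2,0) (3,1) (4,1) (1,1) (0,1) [ray(0,1) blocked at (2,4); ray(-1,0) blocked at (0,1)]
  BB@(2,4): attacks (3,3) (4,2) (1,3) (0,2) [ray(-1,-1) blocked at (0,2)]
  BQ@(3,0): attacks (3,1) (3,2) (3,3) (3,4) (4,0) (2,0) (1,0) (0,0) (4,1) (2,1) [ray(-1,1) blocked at (2,1)]
B attacks (2,1): yes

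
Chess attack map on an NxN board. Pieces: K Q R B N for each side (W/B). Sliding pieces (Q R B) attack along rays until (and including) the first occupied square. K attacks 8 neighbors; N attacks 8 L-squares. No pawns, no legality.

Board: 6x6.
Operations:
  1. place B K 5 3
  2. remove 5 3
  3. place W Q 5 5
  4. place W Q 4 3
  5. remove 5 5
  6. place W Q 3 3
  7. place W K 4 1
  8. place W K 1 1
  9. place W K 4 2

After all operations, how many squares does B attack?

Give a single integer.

Answer: 0

Derivation:
Op 1: place BK@(5,3)
Op 2: remove (5,3)
Op 3: place WQ@(5,5)
Op 4: place WQ@(4,3)
Op 5: remove (5,5)
Op 6: place WQ@(3,3)
Op 7: place WK@(4,1)
Op 8: place WK@(1,1)
Op 9: place WK@(4,2)
Per-piece attacks for B:
Union (0 distinct): (none)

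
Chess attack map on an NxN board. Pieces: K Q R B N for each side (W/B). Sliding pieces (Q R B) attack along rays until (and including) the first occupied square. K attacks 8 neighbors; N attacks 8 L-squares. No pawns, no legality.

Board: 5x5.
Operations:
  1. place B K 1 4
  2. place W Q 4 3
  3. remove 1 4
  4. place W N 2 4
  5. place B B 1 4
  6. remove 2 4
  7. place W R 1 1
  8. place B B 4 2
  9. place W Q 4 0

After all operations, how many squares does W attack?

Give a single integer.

Op 1: place BK@(1,4)
Op 2: place WQ@(4,3)
Op 3: remove (1,4)
Op 4: place WN@(2,4)
Op 5: place BB@(1,4)
Op 6: remove (2,4)
Op 7: place WR@(1,1)
Op 8: place BB@(4,2)
Op 9: place WQ@(4,0)
Per-piece attacks for W:
  WR@(1,1): attacks (1,2) (1,3) (1,4) (1,0) (2,1) (3,1) (4,1) (0,1) [ray(0,1) blocked at (1,4)]
  WQ@(4,0): attacks (4,1) (4,2) (3,0) (2,0) (1,0) (0,0) (3,1) (2,2) (1,3) (0,4) [ray(0,1) blocked at (4,2)]
  WQ@(4,3): attacks (4,4) (4,2) (3,3) (2,3) (1,3) (0,3) (3,4) (3,2) (2,1) (1,0) [ray(0,-1) blocked at (4,2)]
Union (20 distinct): (0,0) (0,1) (0,3) (0,4) (1,0) (1,2) (1,3) (1,4) (2,0) (2,1) (2,2) (2,3) (3,0) (3,1) (3,2) (3,3) (3,4) (4,1) (4,2) (4,4)

Answer: 20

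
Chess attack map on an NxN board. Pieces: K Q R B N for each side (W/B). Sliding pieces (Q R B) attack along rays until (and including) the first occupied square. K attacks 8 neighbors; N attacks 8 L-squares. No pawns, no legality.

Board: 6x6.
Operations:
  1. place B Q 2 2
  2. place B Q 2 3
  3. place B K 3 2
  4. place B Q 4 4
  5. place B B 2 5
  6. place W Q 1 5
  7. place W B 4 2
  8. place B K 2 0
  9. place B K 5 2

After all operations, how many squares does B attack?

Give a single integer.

Answer: 34

Derivation:
Op 1: place BQ@(2,2)
Op 2: place BQ@(2,3)
Op 3: place BK@(3,2)
Op 4: place BQ@(4,4)
Op 5: place BB@(2,5)
Op 6: place WQ@(1,5)
Op 7: place WB@(4,2)
Op 8: place BK@(2,0)
Op 9: place BK@(5,2)
Per-piece attacks for B:
  BK@(2,0): attacks (2,1) (3,0) (1,0) (3,1) (1,1)
  BQ@(2,2): attacks (2,3) (2,1) (2,0) (3,2) (1,2) (0,2) (3,3) (4,4) (3,1) (4,0) (1,3) (0,4) (1,1) (0,0) [ray(0,1) blocked at (2,3); ray(0,-1) blocked at (2,0); ray(1,0) blocked at (3,2); ray(1,1) blocked at (4,4)]
  BQ@(2,3): attacks (2,4) (2,5) (2,2) (3,3) (4,3) (5,3) (1,3) (0,3) (3,4) (4,5) (3,2) (1,4) (0,5) (1,2) (0,1) [ray(0,1) blocked at (2,5); ray(0,-1) blocked at (2,2); ray(1,-1) blocked at (3,2)]
  BB@(2,5): attacks (3,4) (4,3) (5,2) (1,4) (0,3) [ray(1,-1) blocked at (5,2)]
  BK@(3,2): attacks (3,3) (3,1) (4,2) (2,2) (4,3) (4,1) (2,3) (2,1)
  BQ@(4,4): attacks (4,5) (4,3) (4,2) (5,4) (3,4) (2,4) (1,4) (0,4) (5,5) (5,3) (3,5) (3,3) (2,2) [ray(0,-1) blocked at (4,2); ray(-1,-1) blocked at (2,2)]
  BK@(5,2): attacks (5,3) (5,1) (4,2) (4,3) (4,1)
Union (34 distinct): (0,0) (0,1) (0,2) (0,3) (0,4) (0,5) (1,0) (1,1) (1,2) (1,3) (1,4) (2,0) (2,1) (2,2) (2,3) (2,4) (2,5) (3,0) (3,1) (3,2) (3,3) (3,4) (3,5) (4,0) (4,1) (4,2) (4,3) (4,4) (4,5) (5,1) (5,2) (5,3) (5,4) (5,5)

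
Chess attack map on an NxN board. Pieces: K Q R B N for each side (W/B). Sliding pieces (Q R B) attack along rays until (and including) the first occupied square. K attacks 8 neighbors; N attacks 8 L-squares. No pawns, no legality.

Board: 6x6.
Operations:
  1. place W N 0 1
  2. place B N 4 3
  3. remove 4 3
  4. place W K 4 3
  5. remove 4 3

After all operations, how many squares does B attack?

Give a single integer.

Op 1: place WN@(0,1)
Op 2: place BN@(4,3)
Op 3: remove (4,3)
Op 4: place WK@(4,3)
Op 5: remove (4,3)
Per-piece attacks for B:
Union (0 distinct): (none)

Answer: 0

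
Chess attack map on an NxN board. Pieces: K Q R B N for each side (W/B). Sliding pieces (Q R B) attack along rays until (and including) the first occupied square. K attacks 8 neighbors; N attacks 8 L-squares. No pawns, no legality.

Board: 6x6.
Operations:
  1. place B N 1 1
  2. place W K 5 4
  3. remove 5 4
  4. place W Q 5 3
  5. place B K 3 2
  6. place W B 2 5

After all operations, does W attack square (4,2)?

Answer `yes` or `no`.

Answer: yes

Derivation:
Op 1: place BN@(1,1)
Op 2: place WK@(5,4)
Op 3: remove (5,4)
Op 4: place WQ@(5,3)
Op 5: place BK@(3,2)
Op 6: place WB@(2,5)
Per-piece attacks for W:
  WB@(2,5): attacks (3,4) (4,3) (5,2) (1,4) (0,3)
  WQ@(5,3): attacks (5,4) (5,5) (5,2) (5,1) (5,0) (4,3) (3,3) (2,3) (1,3) (0,3) (4,4) (3,5) (4,2) (3,1) (2,0)
W attacks (4,2): yes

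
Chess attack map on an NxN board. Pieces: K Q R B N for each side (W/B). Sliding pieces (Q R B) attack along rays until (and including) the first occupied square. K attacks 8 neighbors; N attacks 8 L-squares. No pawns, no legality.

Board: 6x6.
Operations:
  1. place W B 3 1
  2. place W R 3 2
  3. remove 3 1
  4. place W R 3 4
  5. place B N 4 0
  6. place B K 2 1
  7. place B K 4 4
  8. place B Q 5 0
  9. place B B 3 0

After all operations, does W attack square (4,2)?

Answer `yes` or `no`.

Answer: yes

Derivation:
Op 1: place WB@(3,1)
Op 2: place WR@(3,2)
Op 3: remove (3,1)
Op 4: place WR@(3,4)
Op 5: place BN@(4,0)
Op 6: place BK@(2,1)
Op 7: place BK@(4,4)
Op 8: place BQ@(5,0)
Op 9: place BB@(3,0)
Per-piece attacks for W:
  WR@(3,2): attacks (3,3) (3,4) (3,1) (3,0) (4,2) (5,2) (2,2) (1,2) (0,2) [ray(0,1) blocked at (3,4); ray(0,-1) blocked at (3,0)]
  WR@(3,4): attacks (3,5) (3,3) (3,2) (4,4) (2,4) (1,4) (0,4) [ray(0,-1) blocked at (3,2); ray(1,0) blocked at (4,4)]
W attacks (4,2): yes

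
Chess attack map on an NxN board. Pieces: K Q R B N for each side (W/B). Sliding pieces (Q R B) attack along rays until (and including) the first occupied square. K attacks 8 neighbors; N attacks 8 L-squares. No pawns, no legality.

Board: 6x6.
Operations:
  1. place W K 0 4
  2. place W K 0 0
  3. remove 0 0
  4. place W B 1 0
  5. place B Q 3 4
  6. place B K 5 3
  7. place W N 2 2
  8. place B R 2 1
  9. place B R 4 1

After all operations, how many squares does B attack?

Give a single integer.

Answer: 25

Derivation:
Op 1: place WK@(0,4)
Op 2: place WK@(0,0)
Op 3: remove (0,0)
Op 4: place WB@(1,0)
Op 5: place BQ@(3,4)
Op 6: place BK@(5,3)
Op 7: place WN@(2,2)
Op 8: place BR@(2,1)
Op 9: place BR@(4,1)
Per-piece attacks for B:
  BR@(2,1): attacks (2,2) (2,0) (3,1) (4,1) (1,1) (0,1) [ray(0,1) blocked at (2,2); ray(1,0) blocked at (4,1)]
  BQ@(3,4): attacks (3,5) (3,3) (3,2) (3,1) (3,0) (4,4) (5,4) (2,4) (1,4) (0,4) (4,5) (4,3) (5,2) (2,5) (2,3) (1,2) (0,1) [ray(-1,0) blocked at (0,4)]
  BR@(4,1): attacks (4,2) (4,3) (4,4) (4,5) (4,0) (5,1) (3,1) (2,1) [ray(-1,0) blocked at (2,1)]
  BK@(5,3): attacks (5,4) (5,2) (4,3) (4,4) (4,2)
Union (25 distinct): (0,1) (0,4) (1,1) (1,2) (1,4) (2,0) (2,1) (2,2) (2,3) (2,4) (2,5) (3,0) (3,1) (3,2) (3,3) (3,5) (4,0) (4,1) (4,2) (4,3) (4,4) (4,5) (5,1) (5,2) (5,4)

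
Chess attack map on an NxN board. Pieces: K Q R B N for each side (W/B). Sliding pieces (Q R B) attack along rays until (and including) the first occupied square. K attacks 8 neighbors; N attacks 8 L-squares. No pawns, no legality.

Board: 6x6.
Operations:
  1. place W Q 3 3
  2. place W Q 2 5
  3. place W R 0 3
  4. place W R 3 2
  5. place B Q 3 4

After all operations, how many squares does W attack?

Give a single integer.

Answer: 30

Derivation:
Op 1: place WQ@(3,3)
Op 2: place WQ@(2,5)
Op 3: place WR@(0,3)
Op 4: place WR@(3,2)
Op 5: place BQ@(3,4)
Per-piece attacks for W:
  WR@(0,3): attacks (0,4) (0,5) (0,2) (0,1) (0,0) (1,3) (2,3) (3,3) [ray(1,0) blocked at (3,3)]
  WQ@(2,5): attacks (2,4) (2,3) (2,2) (2,1) (2,0) (3,5) (4,5) (5,5) (1,5) (0,5) (3,4) (1,4) (0,3) [ray(1,-1) blocked at (3,4); ray(-1,-1) blocked at (0,3)]
  WR@(3,2): attacks (3,3) (3,1) (3,0) (4,2) (5,2) (2,2) (1,2) (0,2) [ray(0,1) blocked at (3,3)]
  WQ@(3,3): attacks (3,4) (3,2) (4,3) (5,3) (2,3) (1,3) (0,3) (4,4) (5,5) (4,2) (5,1) (2,4) (1,5) (2,2) (1,1) (0,0) [ray(0,1) blocked at (3,4); ray(0,-1) blocked at (3,2); ray(-1,0) blocked at (0,3)]
Union (30 distinct): (0,0) (0,1) (0,2) (0,3) (0,4) (0,5) (1,1) (1,2) (1,3) (1,4) (1,5) (2,0) (2,1) (2,2) (2,3) (2,4) (3,0) (3,1) (3,2) (3,3) (3,4) (3,5) (4,2) (4,3) (4,4) (4,5) (5,1) (5,2) (5,3) (5,5)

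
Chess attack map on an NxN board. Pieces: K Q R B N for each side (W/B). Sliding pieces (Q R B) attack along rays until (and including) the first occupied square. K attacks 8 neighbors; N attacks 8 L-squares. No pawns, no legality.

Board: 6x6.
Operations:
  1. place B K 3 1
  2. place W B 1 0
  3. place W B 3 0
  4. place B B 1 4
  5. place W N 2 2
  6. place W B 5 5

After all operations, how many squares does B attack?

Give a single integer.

Op 1: place BK@(3,1)
Op 2: place WB@(1,0)
Op 3: place WB@(3,0)
Op 4: place BB@(1,4)
Op 5: place WN@(2,2)
Op 6: place WB@(5,5)
Per-piece attacks for B:
  BB@(1,4): attacks (2,5) (2,3) (3,2) (4,1) (5,0) (0,5) (0,3)
  BK@(3,1): attacks (3,2) (3,0) (4,1) (2,1) (4,2) (4,0) (2,2) (2,0)
Union (13 distinct): (0,3) (0,5) (2,0) (2,1) (2,2) (2,3) (2,5) (3,0) (3,2) (4,0) (4,1) (4,2) (5,0)

Answer: 13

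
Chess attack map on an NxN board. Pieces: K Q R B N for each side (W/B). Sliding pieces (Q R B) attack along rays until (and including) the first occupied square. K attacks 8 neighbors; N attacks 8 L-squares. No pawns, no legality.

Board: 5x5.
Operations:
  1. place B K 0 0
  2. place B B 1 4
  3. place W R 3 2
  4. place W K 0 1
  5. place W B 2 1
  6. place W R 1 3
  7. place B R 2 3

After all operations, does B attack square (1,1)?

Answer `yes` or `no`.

Op 1: place BK@(0,0)
Op 2: place BB@(1,4)
Op 3: place WR@(3,2)
Op 4: place WK@(0,1)
Op 5: place WB@(2,1)
Op 6: place WR@(1,3)
Op 7: place BR@(2,3)
Per-piece attacks for B:
  BK@(0,0): attacks (0,1) (1,0) (1,1)
  BB@(1,4): attacks (2,3) (0,3) [ray(1,-1) blocked at (2,3)]
  BR@(2,3): attacks (2,4) (2,2) (2,1) (3,3) (4,3) (1,3) [ray(0,-1) blocked at (2,1); ray(-1,0) blocked at (1,3)]
B attacks (1,1): yes

Answer: yes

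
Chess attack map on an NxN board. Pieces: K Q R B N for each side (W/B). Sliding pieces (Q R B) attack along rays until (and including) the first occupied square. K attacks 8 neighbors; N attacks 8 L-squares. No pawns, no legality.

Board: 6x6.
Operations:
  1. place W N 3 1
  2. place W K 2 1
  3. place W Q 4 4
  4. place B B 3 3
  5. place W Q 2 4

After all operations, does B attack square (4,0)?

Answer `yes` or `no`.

Answer: no

Derivation:
Op 1: place WN@(3,1)
Op 2: place WK@(2,1)
Op 3: place WQ@(4,4)
Op 4: place BB@(3,3)
Op 5: place WQ@(2,4)
Per-piece attacks for B:
  BB@(3,3): attacks (4,4) (4,2) (5,1) (2,4) (2,2) (1,1) (0,0) [ray(1,1) blocked at (4,4); ray(-1,1) blocked at (2,4)]
B attacks (4,0): no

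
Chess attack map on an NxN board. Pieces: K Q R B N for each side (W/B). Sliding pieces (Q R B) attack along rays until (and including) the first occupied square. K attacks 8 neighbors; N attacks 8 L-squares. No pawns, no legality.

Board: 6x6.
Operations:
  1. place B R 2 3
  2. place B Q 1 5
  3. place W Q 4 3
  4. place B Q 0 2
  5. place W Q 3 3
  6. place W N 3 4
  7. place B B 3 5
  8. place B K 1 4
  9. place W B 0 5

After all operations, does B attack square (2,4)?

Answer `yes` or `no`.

Answer: yes

Derivation:
Op 1: place BR@(2,3)
Op 2: place BQ@(1,5)
Op 3: place WQ@(4,3)
Op 4: place BQ@(0,2)
Op 5: place WQ@(3,3)
Op 6: place WN@(3,4)
Op 7: place BB@(3,5)
Op 8: place BK@(1,4)
Op 9: place WB@(0,5)
Per-piece attacks for B:
  BQ@(0,2): attacks (0,3) (0,4) (0,5) (0,1) (0,0) (1,2) (2,2) (3,2) (4,2) (5,2) (1,3) (2,4) (3,5) (1,1) (2,0) [ray(0,1) blocked at (0,5); ray(1,1) blocked at (3,5)]
  BK@(1,4): attacks (1,5) (1,3) (2,4) (0,4) (2,5) (2,3) (0,5) (0,3)
  BQ@(1,5): attacks (1,4) (2,5) (3,5) (0,5) (2,4) (3,3) (0,4) [ray(0,-1) blocked at (1,4); ray(1,0) blocked at (3,5); ray(-1,0) blocked at (0,5); ray(1,-1) blocked at (3,3)]
  BR@(2,3): attacks (2,4) (2,5) (2,2) (2,1) (2,0) (3,3) (1,3) (0,3) [ray(1,0) blocked at (3,3)]
  BB@(3,5): attacks (4,4) (5,3) (2,4) (1,3) (0,2) [ray(-1,-1) blocked at (0,2)]
B attacks (2,4): yes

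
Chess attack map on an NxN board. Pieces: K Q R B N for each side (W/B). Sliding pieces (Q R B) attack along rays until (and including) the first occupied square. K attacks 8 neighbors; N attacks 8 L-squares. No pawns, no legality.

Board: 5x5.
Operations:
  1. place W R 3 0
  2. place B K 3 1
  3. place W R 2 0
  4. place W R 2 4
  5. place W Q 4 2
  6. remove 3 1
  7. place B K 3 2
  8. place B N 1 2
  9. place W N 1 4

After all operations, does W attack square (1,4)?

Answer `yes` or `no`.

Answer: yes

Derivation:
Op 1: place WR@(3,0)
Op 2: place BK@(3,1)
Op 3: place WR@(2,0)
Op 4: place WR@(2,4)
Op 5: place WQ@(4,2)
Op 6: remove (3,1)
Op 7: place BK@(3,2)
Op 8: place BN@(1,2)
Op 9: place WN@(1,4)
Per-piece attacks for W:
  WN@(1,4): attacks (2,2) (3,3) (0,2)
  WR@(2,0): attacks (2,1) (2,2) (2,3) (2,4) (3,0) (1,0) (0,0) [ray(0,1) blocked at (2,4); ray(1,0) blocked at (3,0)]
  WR@(2,4): attacks (2,3) (2,2) (2,1) (2,0) (3,4) (4,4) (1,4) [ray(0,-1) blocked at (2,0); ray(-1,0) blocked at (1,4)]
  WR@(3,0): attacks (3,1) (3,2) (4,0) (2,0) [ray(0,1) blocked at (3,2); ray(-1,0) blocked at (2,0)]
  WQ@(4,2): attacks (4,3) (4,4) (4,1) (4,0) (3,2) (3,3) (2,4) (3,1) (2,0) [ray(-1,0) blocked at (3,2); ray(-1,1) blocked at (2,4); ray(-1,-1) blocked at (2,0)]
W attacks (1,4): yes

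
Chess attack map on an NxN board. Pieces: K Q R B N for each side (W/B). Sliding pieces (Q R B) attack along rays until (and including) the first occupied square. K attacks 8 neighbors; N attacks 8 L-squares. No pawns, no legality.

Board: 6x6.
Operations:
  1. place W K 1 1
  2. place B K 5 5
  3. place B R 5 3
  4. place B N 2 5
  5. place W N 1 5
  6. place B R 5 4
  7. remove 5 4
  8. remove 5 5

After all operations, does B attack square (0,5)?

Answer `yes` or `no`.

Answer: no

Derivation:
Op 1: place WK@(1,1)
Op 2: place BK@(5,5)
Op 3: place BR@(5,3)
Op 4: place BN@(2,5)
Op 5: place WN@(1,5)
Op 6: place BR@(5,4)
Op 7: remove (5,4)
Op 8: remove (5,5)
Per-piece attacks for B:
  BN@(2,5): attacks (3,3) (4,4) (1,3) (0,4)
  BR@(5,3): attacks (5,4) (5,5) (5,2) (5,1) (5,0) (4,3) (3,3) (2,3) (1,3) (0,3)
B attacks (0,5): no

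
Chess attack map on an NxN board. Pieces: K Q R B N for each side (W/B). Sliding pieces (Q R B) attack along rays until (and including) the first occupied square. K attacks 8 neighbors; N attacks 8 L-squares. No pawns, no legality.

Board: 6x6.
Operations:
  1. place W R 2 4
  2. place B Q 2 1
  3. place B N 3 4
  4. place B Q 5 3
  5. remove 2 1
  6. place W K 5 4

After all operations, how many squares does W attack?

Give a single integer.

Op 1: place WR@(2,4)
Op 2: place BQ@(2,1)
Op 3: place BN@(3,4)
Op 4: place BQ@(5,3)
Op 5: remove (2,1)
Op 6: place WK@(5,4)
Per-piece attacks for W:
  WR@(2,4): attacks (2,5) (2,3) (2,2) (2,1) (2,0) (3,4) (1,4) (0,4) [ray(1,0) blocked at (3,4)]
  WK@(5,4): attacks (5,5) (5,3) (4,4) (4,5) (4,3)
Union (13 distinct): (0,4) (1,4) (2,0) (2,1) (2,2) (2,3) (2,5) (3,4) (4,3) (4,4) (4,5) (5,3) (5,5)

Answer: 13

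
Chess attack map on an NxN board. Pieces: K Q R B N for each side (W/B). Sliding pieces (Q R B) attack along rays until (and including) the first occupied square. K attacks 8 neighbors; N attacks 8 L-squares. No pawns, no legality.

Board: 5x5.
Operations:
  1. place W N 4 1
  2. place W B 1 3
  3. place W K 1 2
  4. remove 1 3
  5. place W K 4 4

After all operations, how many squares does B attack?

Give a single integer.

Op 1: place WN@(4,1)
Op 2: place WB@(1,3)
Op 3: place WK@(1,2)
Op 4: remove (1,3)
Op 5: place WK@(4,4)
Per-piece attacks for B:
Union (0 distinct): (none)

Answer: 0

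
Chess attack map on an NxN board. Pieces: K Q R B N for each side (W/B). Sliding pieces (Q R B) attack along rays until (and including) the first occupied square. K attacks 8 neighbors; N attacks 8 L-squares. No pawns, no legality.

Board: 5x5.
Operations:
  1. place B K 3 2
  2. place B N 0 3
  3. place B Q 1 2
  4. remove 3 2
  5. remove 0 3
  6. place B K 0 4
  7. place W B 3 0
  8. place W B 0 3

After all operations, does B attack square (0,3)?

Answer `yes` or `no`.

Answer: yes

Derivation:
Op 1: place BK@(3,2)
Op 2: place BN@(0,3)
Op 3: place BQ@(1,2)
Op 4: remove (3,2)
Op 5: remove (0,3)
Op 6: place BK@(0,4)
Op 7: place WB@(3,0)
Op 8: place WB@(0,3)
Per-piece attacks for B:
  BK@(0,4): attacks (0,3) (1,4) (1,3)
  BQ@(1,2): attacks (1,3) (1,4) (1,1) (1,0) (2,2) (3,2) (4,2) (0,2) (2,3) (3,4) (2,1) (3,0) (0,3) (0,1) [ray(1,-1) blocked at (3,0); ray(-1,1) blocked at (0,3)]
B attacks (0,3): yes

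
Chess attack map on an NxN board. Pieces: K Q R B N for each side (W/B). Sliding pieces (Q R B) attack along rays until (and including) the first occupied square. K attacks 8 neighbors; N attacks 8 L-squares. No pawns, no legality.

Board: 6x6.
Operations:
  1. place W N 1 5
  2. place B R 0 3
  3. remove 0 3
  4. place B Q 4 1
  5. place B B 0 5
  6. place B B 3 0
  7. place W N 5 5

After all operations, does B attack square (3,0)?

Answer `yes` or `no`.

Op 1: place WN@(1,5)
Op 2: place BR@(0,3)
Op 3: remove (0,3)
Op 4: place BQ@(4,1)
Op 5: place BB@(0,5)
Op 6: place BB@(3,0)
Op 7: place WN@(5,5)
Per-piece attacks for B:
  BB@(0,5): attacks (1,4) (2,3) (3,2) (4,1) [ray(1,-1) blocked at (4,1)]
  BB@(3,0): attacks (4,1) (2,1) (1,2) (0,3) [ray(1,1) blocked at (4,1)]
  BQ@(4,1): attacks (4,2) (4,3) (4,4) (4,5) (4,0) (5,1) (3,1) (2,1) (1,1) (0,1) (5,2) (5,0) (3,2) (2,3) (1,4) (0,5) (3,0) [ray(-1,1) blocked at (0,5); ray(-1,-1) blocked at (3,0)]
B attacks (3,0): yes

Answer: yes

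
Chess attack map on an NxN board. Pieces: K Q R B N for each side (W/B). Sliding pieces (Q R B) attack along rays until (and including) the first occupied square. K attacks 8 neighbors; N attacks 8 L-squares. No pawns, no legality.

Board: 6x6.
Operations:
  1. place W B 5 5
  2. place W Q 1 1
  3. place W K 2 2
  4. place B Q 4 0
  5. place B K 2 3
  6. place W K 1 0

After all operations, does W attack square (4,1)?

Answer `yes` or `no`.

Op 1: place WB@(5,5)
Op 2: place WQ@(1,1)
Op 3: place WK@(2,2)
Op 4: place BQ@(4,0)
Op 5: place BK@(2,3)
Op 6: place WK@(1,0)
Per-piece attacks for W:
  WK@(1,0): attacks (1,1) (2,0) (0,0) (2,1) (0,1)
  WQ@(1,1): attacks (1,2) (1,3) (1,4) (1,5) (1,0) (2,1) (3,1) (4,1) (5,1) (0,1) (2,2) (2,0) (0,2) (0,0) [ray(0,-1) blocked at (1,0); ray(1,1) blocked at (2,2)]
  WK@(2,2): attacks (2,3) (2,1) (3,2) (1,2) (3,3) (3,1) (1,3) (1,1)
  WB@(5,5): attacks (4,4) (3,3) (2,2) [ray(-1,-1) blocked at (2,2)]
W attacks (4,1): yes

Answer: yes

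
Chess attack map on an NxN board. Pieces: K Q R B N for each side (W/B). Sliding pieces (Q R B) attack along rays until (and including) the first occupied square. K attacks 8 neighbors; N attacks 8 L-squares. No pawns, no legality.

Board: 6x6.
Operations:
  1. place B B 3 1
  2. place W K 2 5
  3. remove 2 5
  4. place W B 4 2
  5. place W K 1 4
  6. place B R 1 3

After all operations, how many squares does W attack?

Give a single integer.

Op 1: place BB@(3,1)
Op 2: place WK@(2,5)
Op 3: remove (2,5)
Op 4: place WB@(4,2)
Op 5: place WK@(1,4)
Op 6: place BR@(1,3)
Per-piece attacks for W:
  WK@(1,4): attacks (1,5) (1,3) (2,4) (0,4) (2,5) (2,3) (0,5) (0,3)
  WB@(4,2): attacks (5,3) (5,1) (3,3) (2,4) (1,5) (3,1) [ray(-1,-1) blocked at (3,1)]
Union (12 distinct): (0,3) (0,4) (0,5) (1,3) (1,5) (2,3) (2,4) (2,5) (3,1) (3,3) (5,1) (5,3)

Answer: 12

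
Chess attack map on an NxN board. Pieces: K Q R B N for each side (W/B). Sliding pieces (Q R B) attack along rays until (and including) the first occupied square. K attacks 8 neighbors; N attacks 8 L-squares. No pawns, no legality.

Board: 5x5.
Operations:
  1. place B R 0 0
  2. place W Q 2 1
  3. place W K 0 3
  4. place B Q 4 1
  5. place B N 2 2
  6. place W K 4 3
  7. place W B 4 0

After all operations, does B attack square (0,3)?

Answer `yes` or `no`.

Op 1: place BR@(0,0)
Op 2: place WQ@(2,1)
Op 3: place WK@(0,3)
Op 4: place BQ@(4,1)
Op 5: place BN@(2,2)
Op 6: place WK@(4,3)
Op 7: place WB@(4,0)
Per-piece attacks for B:
  BR@(0,0): attacks (0,1) (0,2) (0,3) (1,0) (2,0) (3,0) (4,0) [ray(0,1) blocked at (0,3); ray(1,0) blocked at (4,0)]
  BN@(2,2): attacks (3,4) (4,3) (1,4) (0,3) (3,0) (4,1) (1,0) (0,1)
  BQ@(4,1): attacks (4,2) (4,3) (4,0) (3,1) (2,1) (3,2) (2,3) (1,4) (3,0) [ray(0,1) blocked at (4,3); ray(0,-1) blocked at (4,0); ray(-1,0) blocked at (2,1)]
B attacks (0,3): yes

Answer: yes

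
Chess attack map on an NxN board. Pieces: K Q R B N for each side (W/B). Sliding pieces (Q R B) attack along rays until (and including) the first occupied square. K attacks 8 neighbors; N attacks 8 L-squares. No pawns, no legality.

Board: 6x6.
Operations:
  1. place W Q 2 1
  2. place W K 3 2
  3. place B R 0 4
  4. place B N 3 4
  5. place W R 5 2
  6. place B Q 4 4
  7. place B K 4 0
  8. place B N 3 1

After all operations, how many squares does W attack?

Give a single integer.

Op 1: place WQ@(2,1)
Op 2: place WK@(3,2)
Op 3: place BR@(0,4)
Op 4: place BN@(3,4)
Op 5: place WR@(5,2)
Op 6: place BQ@(4,4)
Op 7: place BK@(4,0)
Op 8: place BN@(3,1)
Per-piece attacks for W:
  WQ@(2,1): attacks (2,2) (2,3) (2,4) (2,5) (2,0) (3,1) (1,1) (0,1) (3,2) (3,0) (1,2) (0,3) (1,0) [ray(1,0) blocked at (3,1); ray(1,1) blocked at (3,2)]
  WK@(3,2): attacks (3,3) (3,1) (4,2) (2,2) (4,3) (4,1) (2,3) (2,1)
  WR@(5,2): attacks (5,3) (5,4) (5,5) (5,1) (5,0) (4,2) (3,2) [ray(-1,0) blocked at (3,2)]
Union (23 distinct): (0,1) (0,3) (1,0) (1,1) (1,2) (2,0) (2,1) (2,2) (2,3) (2,4) (2,5) (3,0) (3,1) (3,2) (3,3) (4,1) (4,2) (4,3) (5,0) (5,1) (5,3) (5,4) (5,5)

Answer: 23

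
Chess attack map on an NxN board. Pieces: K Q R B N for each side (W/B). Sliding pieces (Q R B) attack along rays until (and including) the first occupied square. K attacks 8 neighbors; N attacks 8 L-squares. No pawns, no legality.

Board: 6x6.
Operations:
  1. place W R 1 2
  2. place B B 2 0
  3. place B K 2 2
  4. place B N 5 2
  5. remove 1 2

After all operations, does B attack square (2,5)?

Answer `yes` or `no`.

Op 1: place WR@(1,2)
Op 2: place BB@(2,0)
Op 3: place BK@(2,2)
Op 4: place BN@(5,2)
Op 5: remove (1,2)
Per-piece attacks for B:
  BB@(2,0): attacks (3,1) (4,2) (5,3) (1,1) (0,2)
  BK@(2,2): attacks (2,3) (2,1) (3,2) (1,2) (3,3) (3,1) (1,3) (1,1)
  BN@(5,2): attacks (4,4) (3,3) (4,0) (3,1)
B attacks (2,5): no

Answer: no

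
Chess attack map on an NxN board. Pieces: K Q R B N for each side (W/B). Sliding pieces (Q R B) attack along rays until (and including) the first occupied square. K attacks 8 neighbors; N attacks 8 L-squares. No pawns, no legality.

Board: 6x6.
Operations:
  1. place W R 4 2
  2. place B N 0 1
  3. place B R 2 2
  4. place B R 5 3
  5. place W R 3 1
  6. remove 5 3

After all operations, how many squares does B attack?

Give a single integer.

Op 1: place WR@(4,2)
Op 2: place BN@(0,1)
Op 3: place BR@(2,2)
Op 4: place BR@(5,3)
Op 5: place WR@(3,1)
Op 6: remove (5,3)
Per-piece attacks for B:
  BN@(0,1): attacks (1,3) (2,2) (2,0)
  BR@(2,2): attacks (2,3) (2,4) (2,5) (2,1) (2,0) (3,2) (4,2) (1,2) (0,2) [ray(1,0) blocked at (4,2)]
Union (11 distinct): (0,2) (1,2) (1,3) (2,0) (2,1) (2,2) (2,3) (2,4) (2,5) (3,2) (4,2)

Answer: 11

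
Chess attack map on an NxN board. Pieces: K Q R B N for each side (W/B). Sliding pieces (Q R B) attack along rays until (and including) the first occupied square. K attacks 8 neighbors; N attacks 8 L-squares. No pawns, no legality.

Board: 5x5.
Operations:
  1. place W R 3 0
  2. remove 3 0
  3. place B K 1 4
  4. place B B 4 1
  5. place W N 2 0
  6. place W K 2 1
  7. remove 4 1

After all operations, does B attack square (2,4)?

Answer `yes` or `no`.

Answer: yes

Derivation:
Op 1: place WR@(3,0)
Op 2: remove (3,0)
Op 3: place BK@(1,4)
Op 4: place BB@(4,1)
Op 5: place WN@(2,0)
Op 6: place WK@(2,1)
Op 7: remove (4,1)
Per-piece attacks for B:
  BK@(1,4): attacks (1,3) (2,4) (0,4) (2,3) (0,3)
B attacks (2,4): yes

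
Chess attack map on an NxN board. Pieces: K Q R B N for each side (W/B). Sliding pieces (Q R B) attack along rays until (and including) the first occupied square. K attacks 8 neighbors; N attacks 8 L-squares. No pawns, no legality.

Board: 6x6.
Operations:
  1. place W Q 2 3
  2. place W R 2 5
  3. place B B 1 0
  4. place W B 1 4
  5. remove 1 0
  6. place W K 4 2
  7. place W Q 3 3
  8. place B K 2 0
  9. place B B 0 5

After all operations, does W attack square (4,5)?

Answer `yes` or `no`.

Op 1: place WQ@(2,3)
Op 2: place WR@(2,5)
Op 3: place BB@(1,0)
Op 4: place WB@(1,4)
Op 5: remove (1,0)
Op 6: place WK@(4,2)
Op 7: place WQ@(3,3)
Op 8: place BK@(2,0)
Op 9: place BB@(0,5)
Per-piece attacks for W:
  WB@(1,4): attacks (2,5) (2,3) (0,5) (0,3) [ray(1,1) blocked at (2,5); ray(1,-1) blocked at (2,3); ray(-1,1) blocked at (0,5)]
  WQ@(2,3): attacks (2,4) (2,5) (2,2) (2,1) (2,0) (3,3) (1,3) (0,3) (3,4) (4,5) (3,2) (4,1) (5,0) (1,4) (1,2) (0,1) [ray(0,1) blocked at (2,5); ray(0,-1) blocked at (2,0); ray(1,0) blocked at (3,3); ray(-1,1) blocked at (1,4)]
  WR@(2,5): attacks (2,4) (2,3) (3,5) (4,5) (5,5) (1,5) (0,5) [ray(0,-1) blocked at (2,3); ray(-1,0) blocked at (0,5)]
  WQ@(3,3): attacks (3,4) (3,5) (3,2) (3,1) (3,0) (4,3) (5,3) (2,3) (4,4) (5,5) (4,2) (2,4) (1,5) (2,2) (1,1) (0,0) [ray(-1,0) blocked at (2,3); ray(1,-1) blocked at (4,2)]
  WK@(4,2): attacks (4,3) (4,1) (5,2) (3,2) (5,3) (5,1) (3,3) (3,1)
W attacks (4,5): yes

Answer: yes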